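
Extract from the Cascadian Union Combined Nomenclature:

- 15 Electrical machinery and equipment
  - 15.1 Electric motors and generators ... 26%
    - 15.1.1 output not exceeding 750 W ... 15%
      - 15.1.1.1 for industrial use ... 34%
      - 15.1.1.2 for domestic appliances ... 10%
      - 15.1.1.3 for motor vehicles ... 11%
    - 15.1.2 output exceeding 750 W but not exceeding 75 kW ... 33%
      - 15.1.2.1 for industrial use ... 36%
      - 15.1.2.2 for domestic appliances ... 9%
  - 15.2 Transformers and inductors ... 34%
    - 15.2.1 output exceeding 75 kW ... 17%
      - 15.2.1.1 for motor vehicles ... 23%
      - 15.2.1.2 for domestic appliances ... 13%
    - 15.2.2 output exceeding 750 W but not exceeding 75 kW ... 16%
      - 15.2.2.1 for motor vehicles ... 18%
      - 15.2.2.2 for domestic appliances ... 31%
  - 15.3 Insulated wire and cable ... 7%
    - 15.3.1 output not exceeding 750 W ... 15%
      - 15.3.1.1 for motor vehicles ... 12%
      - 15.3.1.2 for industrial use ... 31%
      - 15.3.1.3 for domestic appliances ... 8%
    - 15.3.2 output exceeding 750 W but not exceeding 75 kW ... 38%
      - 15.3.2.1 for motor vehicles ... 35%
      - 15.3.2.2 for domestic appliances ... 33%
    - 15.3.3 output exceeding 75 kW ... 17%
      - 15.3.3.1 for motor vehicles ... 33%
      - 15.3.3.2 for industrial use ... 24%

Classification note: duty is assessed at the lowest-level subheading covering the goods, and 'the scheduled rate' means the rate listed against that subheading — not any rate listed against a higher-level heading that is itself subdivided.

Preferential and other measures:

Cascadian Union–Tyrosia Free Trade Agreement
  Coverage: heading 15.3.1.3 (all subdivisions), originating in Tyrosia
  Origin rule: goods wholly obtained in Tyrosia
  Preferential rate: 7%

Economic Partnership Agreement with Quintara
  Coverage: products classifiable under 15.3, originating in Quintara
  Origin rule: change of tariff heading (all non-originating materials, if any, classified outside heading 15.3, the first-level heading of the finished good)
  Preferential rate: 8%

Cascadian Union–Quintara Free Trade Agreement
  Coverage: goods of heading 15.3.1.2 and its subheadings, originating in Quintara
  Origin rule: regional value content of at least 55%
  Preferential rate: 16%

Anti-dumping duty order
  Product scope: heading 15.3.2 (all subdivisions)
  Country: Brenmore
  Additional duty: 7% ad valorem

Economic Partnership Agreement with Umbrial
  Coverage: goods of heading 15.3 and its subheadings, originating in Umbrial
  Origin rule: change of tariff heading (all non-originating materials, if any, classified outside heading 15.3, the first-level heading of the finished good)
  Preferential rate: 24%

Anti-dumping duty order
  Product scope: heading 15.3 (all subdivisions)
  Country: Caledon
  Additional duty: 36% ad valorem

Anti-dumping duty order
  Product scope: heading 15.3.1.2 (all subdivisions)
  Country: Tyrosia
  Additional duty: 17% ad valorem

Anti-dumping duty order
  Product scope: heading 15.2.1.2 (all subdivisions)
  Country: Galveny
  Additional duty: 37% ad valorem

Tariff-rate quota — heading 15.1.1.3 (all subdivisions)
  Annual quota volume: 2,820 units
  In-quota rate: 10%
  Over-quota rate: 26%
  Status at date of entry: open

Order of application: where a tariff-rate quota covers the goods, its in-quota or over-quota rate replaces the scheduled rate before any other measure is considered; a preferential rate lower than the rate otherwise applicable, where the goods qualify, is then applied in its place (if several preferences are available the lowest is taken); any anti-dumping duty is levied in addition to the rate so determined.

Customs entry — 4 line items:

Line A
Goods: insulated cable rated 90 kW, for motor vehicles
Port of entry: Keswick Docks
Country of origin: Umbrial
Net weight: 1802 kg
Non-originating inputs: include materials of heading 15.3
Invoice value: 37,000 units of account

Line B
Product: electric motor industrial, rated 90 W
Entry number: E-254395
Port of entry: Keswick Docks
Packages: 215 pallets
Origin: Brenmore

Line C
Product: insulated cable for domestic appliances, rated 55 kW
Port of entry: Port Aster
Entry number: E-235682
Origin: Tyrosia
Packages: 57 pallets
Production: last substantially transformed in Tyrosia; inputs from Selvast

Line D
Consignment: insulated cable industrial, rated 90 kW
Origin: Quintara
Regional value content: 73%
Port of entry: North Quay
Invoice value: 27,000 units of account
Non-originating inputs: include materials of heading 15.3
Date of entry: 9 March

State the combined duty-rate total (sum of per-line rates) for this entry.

Line A: insulated cable → 15.3; rated 90 kW → 15.3.3; for motor vehicles → 15.3.3.1. Scheduled 33%. Umbrial agreement on 15.3: CTH not met. → 33%.
Line B: electric motor → 15.1; rated 90 W → 15.1.1; industrial → 15.1.1.1. Scheduled 34%. No special measure applies. → 34%.
Line C: insulated cable → 15.3; rated 55 kW → 15.3.2; for domestic appliances → 15.3.2.2. Scheduled 33%. Tyrosia agreement on 15.3.1.3: 15.3.2.2 not covered. → 33%.
Line D: insulated cable → 15.3; rated 90 kW → 15.3.3; industrial → 15.3.3.2. Scheduled 24%. Quintara agreement on 15.3: CTH not met; Quintara agreement on 15.3.1.2: 15.3.3.2 not covered. → 24%.
Sum: 33% + 34% + 33% + 24% = 124%.

124%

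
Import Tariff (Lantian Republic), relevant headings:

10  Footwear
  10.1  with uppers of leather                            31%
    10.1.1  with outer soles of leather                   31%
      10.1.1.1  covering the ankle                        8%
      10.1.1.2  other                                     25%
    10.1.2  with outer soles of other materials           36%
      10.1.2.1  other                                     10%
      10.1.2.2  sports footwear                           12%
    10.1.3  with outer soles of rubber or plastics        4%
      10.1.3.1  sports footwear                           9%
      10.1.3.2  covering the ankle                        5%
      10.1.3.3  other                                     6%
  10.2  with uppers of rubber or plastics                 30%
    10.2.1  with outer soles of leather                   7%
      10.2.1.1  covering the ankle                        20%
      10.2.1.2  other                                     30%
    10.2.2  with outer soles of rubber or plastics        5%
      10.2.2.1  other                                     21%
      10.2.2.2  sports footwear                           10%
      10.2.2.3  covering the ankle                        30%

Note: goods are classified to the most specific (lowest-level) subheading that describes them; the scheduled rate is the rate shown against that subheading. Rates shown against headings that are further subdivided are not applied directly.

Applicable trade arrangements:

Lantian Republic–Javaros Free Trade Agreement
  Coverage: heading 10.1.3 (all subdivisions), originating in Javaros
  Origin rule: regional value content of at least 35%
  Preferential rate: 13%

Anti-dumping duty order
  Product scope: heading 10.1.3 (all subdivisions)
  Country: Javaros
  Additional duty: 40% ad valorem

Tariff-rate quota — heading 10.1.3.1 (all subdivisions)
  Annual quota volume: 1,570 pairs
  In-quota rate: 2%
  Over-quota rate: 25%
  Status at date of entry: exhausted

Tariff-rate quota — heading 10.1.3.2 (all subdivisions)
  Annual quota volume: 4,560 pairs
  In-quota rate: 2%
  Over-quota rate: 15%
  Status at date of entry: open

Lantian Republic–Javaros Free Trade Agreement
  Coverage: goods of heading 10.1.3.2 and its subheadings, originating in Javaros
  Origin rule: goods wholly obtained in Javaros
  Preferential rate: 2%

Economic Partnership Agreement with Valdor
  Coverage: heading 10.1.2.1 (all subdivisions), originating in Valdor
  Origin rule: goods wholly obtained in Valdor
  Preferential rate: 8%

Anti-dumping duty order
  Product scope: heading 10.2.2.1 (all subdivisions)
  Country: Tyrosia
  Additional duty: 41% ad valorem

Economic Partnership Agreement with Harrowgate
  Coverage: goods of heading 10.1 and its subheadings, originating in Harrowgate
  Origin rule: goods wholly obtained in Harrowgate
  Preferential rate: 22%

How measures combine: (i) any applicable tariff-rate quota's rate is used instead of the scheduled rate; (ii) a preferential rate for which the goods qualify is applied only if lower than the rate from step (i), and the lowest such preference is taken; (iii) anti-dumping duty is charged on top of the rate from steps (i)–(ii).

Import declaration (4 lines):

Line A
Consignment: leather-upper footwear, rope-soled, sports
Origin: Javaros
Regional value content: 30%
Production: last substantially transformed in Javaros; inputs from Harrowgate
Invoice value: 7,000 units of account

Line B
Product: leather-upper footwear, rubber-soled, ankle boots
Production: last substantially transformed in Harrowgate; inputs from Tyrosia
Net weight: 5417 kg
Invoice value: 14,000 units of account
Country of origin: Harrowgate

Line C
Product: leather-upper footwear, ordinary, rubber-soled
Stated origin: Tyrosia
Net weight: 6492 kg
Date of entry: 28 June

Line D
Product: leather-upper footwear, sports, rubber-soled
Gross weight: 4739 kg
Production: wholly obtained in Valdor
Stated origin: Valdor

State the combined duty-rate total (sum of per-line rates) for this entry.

Line A: leather-upper → 10.1; rope-soled → 10.1.2; sports → 10.1.2.2. Scheduled 12%. Javaros agreement on 10.1.3: 10.1.2.2 not covered; Javaros agreement on 10.1.3.2: 10.1.2.2 not covered. → 12%.
Line B: leather-upper → 10.1; rubber-soled → 10.1.3; ankle boots → 10.1.3.2. Scheduled 5%. quota on 10.1.3.2 open → in-quota 2%; Harrowgate agreement on 10.1: not wholly obtained. → 2%.
Line C: leather-upper → 10.1; rubber-soled → 10.1.3; ordinary → 10.1.3.3. Scheduled 6%. No special measure applies. → 6%.
Line D: leather-upper → 10.1; rubber-soled → 10.1.3; sports → 10.1.3.1. Scheduled 9%. quota on 10.1.3.1 exhausted → over-quota 25%; Valdor agreement on 10.1.2.1: 10.1.3.1 not covered. → 25%.
Sum: 12% + 2% + 6% + 25% = 45%.

45%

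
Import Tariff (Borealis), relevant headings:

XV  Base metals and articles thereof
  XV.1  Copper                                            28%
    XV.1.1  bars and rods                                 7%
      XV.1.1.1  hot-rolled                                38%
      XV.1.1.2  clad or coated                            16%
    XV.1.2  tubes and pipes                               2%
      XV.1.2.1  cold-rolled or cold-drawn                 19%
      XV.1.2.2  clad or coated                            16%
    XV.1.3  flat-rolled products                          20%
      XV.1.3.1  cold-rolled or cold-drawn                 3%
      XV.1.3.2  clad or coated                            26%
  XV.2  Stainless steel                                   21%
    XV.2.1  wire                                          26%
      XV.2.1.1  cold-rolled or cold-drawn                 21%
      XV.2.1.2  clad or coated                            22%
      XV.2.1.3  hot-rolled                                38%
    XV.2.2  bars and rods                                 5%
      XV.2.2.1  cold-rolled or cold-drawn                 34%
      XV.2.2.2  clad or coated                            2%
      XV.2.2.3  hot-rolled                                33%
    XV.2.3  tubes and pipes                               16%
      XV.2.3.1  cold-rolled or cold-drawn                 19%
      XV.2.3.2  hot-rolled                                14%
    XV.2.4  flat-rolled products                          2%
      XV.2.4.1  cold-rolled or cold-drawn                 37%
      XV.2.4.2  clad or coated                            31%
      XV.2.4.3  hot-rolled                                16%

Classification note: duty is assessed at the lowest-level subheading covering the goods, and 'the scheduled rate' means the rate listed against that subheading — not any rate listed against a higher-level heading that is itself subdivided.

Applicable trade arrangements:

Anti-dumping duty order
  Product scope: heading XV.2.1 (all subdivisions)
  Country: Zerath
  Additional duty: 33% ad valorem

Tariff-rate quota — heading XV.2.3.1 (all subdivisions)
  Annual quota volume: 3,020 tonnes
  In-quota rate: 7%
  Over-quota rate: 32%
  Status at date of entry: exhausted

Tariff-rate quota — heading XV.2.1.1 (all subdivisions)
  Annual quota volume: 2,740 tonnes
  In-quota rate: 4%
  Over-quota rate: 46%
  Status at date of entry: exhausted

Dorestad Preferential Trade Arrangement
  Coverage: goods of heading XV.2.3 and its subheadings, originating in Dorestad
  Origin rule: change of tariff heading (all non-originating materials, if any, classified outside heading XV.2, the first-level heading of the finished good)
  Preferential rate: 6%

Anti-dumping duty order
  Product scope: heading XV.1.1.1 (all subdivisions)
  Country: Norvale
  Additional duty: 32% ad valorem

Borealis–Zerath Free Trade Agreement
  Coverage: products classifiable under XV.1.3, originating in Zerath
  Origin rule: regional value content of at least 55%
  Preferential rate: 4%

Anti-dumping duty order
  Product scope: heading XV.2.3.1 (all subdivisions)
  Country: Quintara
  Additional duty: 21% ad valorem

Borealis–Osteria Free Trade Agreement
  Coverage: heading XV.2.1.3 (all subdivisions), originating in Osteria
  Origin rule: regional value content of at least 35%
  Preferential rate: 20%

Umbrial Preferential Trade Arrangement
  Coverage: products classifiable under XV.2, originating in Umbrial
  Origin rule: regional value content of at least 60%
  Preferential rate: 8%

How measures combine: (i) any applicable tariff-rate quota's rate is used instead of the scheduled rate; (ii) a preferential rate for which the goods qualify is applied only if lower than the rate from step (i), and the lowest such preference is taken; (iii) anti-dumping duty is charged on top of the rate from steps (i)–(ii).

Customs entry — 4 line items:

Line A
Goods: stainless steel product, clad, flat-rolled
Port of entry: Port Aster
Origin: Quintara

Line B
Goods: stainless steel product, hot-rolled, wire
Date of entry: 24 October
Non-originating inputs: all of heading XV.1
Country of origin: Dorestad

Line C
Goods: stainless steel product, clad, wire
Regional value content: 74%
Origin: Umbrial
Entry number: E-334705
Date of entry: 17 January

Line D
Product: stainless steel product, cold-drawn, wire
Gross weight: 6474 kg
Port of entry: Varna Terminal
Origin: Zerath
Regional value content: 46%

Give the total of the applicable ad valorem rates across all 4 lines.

156%

Line A: stainless steel → XV.2; flat-rolled → XV.2.4; clad → XV.2.4.2. Scheduled 31%. No special measure applies. → 31%.
Line B: stainless steel → XV.2; wire → XV.2.1; hot-rolled → XV.2.1.3. Scheduled 38%. Dorestad agreement on XV.2.3: XV.2.1.3 not covered. → 38%.
Line C: stainless steel → XV.2; wire → XV.2.1; clad → XV.2.1.2. Scheduled 22%. Umbrial agreement on XV.2: RVC ≥ 60% → 8% available; preferential 8%. → 8%.
Line D: stainless steel → XV.2; wire → XV.2.1; cold-drawn → XV.2.1.1. Scheduled 21%. quota on XV.2.1.1 exhausted → over-quota 46%; Zerath agreement on XV.1.3: XV.2.1.1 not covered; anti-dumping (Zerath, XV.2.1): +33%; total 46% + 33% = 79%. → 79%.
Sum: 31% + 38% + 8% + 79% = 156%.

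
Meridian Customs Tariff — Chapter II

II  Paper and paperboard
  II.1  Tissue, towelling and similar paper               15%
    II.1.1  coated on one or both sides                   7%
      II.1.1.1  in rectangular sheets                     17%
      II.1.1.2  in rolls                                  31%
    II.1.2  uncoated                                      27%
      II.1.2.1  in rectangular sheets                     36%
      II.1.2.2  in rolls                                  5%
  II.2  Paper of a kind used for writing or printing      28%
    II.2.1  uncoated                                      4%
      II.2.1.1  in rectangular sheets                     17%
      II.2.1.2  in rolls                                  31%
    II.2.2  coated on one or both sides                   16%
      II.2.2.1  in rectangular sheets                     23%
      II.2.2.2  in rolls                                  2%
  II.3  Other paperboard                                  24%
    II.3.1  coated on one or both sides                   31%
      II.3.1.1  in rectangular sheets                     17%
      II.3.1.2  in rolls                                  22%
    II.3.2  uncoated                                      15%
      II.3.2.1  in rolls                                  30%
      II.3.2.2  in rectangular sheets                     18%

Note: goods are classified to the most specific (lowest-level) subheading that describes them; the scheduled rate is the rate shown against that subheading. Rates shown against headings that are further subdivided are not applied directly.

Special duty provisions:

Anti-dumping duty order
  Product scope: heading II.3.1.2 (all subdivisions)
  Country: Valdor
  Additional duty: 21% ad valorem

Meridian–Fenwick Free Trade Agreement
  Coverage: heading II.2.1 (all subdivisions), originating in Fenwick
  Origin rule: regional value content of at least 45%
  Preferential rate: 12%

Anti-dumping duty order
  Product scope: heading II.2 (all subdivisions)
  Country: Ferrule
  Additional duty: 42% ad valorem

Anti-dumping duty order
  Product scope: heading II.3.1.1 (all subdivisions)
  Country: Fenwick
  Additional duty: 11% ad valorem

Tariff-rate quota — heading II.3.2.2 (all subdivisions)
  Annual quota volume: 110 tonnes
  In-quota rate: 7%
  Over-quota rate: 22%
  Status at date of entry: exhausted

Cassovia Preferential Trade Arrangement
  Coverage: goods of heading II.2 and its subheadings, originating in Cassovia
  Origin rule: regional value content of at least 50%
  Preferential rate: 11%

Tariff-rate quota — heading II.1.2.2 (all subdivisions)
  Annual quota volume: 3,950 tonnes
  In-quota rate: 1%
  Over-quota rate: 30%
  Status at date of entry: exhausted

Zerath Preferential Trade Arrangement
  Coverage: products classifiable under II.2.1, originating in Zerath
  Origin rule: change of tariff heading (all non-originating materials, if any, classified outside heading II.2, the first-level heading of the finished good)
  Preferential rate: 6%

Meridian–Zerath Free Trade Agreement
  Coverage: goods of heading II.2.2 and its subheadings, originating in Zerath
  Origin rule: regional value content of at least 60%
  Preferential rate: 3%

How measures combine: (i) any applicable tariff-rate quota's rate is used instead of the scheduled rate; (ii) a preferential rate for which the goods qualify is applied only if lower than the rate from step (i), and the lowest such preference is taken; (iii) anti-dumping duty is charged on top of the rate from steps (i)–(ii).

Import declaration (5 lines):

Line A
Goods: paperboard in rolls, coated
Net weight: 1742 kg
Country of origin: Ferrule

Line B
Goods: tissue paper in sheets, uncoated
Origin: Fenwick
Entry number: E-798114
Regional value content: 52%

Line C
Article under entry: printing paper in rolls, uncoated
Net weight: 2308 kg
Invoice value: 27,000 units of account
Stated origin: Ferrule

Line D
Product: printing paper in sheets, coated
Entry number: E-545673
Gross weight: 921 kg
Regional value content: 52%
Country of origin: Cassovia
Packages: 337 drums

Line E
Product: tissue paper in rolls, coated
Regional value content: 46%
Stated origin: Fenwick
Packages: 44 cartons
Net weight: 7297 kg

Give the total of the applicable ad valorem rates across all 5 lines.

Line A: paperboard → II.3; coated → II.3.1; in rolls → II.3.1.2. Scheduled 22%. No special measure applies. → 22%.
Line B: tissue paper → II.1; uncoated → II.1.2; in sheets → II.1.2.1. Scheduled 36%. Fenwick agreement on II.2.1: II.1.2.1 not covered. → 36%.
Line C: printing paper → II.2; uncoated → II.2.1; in rolls → II.2.1.2. Scheduled 31%. anti-dumping (Ferrule, II.2): +42%; total 31% + 42% = 73%. → 73%.
Line D: printing paper → II.2; coated → II.2.2; in sheets → II.2.2.1. Scheduled 23%. Cassovia agreement on II.2: RVC ≥ 50% → 11% available; preferential 11%. → 11%.
Line E: tissue paper → II.1; coated → II.1.1; in rolls → II.1.1.2. Scheduled 31%. Fenwick agreement on II.2.1: II.1.1.2 not covered. → 31%.
Sum: 22% + 36% + 73% + 11% + 31% = 173%.

173%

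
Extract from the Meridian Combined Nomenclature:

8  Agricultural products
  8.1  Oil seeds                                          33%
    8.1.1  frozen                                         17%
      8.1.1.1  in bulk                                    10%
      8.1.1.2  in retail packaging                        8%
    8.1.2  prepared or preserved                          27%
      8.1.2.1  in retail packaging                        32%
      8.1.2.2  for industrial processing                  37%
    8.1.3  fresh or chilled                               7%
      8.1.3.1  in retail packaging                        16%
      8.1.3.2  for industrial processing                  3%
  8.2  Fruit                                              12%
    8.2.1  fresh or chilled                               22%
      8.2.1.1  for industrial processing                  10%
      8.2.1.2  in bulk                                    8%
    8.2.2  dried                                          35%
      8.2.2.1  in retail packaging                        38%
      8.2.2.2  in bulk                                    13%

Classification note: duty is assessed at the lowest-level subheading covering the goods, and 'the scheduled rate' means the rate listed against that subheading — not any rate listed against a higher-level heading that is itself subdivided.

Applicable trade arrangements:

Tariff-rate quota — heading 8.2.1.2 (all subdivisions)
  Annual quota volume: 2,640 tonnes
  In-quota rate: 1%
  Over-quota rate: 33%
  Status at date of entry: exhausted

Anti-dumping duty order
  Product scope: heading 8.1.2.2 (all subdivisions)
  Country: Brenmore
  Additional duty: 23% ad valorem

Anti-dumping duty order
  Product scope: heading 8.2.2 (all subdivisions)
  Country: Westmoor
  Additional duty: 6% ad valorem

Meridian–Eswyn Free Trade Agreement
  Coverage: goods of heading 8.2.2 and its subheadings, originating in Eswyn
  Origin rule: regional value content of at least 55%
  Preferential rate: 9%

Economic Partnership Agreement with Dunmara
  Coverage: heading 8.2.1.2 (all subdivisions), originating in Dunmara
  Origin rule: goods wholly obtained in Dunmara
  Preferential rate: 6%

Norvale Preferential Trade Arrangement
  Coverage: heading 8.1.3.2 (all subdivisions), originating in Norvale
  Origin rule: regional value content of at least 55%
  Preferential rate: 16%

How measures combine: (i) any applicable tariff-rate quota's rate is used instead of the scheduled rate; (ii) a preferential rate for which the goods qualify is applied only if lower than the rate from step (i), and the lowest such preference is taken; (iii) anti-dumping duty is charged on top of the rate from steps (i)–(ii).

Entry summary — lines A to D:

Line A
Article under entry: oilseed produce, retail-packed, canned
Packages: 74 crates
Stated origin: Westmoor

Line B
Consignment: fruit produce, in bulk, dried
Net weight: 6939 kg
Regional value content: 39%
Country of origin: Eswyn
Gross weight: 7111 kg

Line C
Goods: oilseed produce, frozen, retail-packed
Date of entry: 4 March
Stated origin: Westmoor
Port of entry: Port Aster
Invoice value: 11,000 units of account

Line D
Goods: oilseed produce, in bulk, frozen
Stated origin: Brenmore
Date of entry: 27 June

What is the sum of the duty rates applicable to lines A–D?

Line A: oilseed → 8.1; canned → 8.1.2; retail-packed → 8.1.2.1. Scheduled 32%. No special measure applies. → 32%.
Line B: fruit → 8.2; dried → 8.2.2; in bulk → 8.2.2.2. Scheduled 13%. Eswyn agreement on 8.2.2: RVC < 55%. → 13%.
Line C: oilseed → 8.1; frozen → 8.1.1; retail-packed → 8.1.1.2. Scheduled 8%. No special measure applies. → 8%.
Line D: oilseed → 8.1; frozen → 8.1.1; in bulk → 8.1.1.1. Scheduled 10%. No special measure applies. → 10%.
Sum: 32% + 13% + 8% + 10% = 63%.

63%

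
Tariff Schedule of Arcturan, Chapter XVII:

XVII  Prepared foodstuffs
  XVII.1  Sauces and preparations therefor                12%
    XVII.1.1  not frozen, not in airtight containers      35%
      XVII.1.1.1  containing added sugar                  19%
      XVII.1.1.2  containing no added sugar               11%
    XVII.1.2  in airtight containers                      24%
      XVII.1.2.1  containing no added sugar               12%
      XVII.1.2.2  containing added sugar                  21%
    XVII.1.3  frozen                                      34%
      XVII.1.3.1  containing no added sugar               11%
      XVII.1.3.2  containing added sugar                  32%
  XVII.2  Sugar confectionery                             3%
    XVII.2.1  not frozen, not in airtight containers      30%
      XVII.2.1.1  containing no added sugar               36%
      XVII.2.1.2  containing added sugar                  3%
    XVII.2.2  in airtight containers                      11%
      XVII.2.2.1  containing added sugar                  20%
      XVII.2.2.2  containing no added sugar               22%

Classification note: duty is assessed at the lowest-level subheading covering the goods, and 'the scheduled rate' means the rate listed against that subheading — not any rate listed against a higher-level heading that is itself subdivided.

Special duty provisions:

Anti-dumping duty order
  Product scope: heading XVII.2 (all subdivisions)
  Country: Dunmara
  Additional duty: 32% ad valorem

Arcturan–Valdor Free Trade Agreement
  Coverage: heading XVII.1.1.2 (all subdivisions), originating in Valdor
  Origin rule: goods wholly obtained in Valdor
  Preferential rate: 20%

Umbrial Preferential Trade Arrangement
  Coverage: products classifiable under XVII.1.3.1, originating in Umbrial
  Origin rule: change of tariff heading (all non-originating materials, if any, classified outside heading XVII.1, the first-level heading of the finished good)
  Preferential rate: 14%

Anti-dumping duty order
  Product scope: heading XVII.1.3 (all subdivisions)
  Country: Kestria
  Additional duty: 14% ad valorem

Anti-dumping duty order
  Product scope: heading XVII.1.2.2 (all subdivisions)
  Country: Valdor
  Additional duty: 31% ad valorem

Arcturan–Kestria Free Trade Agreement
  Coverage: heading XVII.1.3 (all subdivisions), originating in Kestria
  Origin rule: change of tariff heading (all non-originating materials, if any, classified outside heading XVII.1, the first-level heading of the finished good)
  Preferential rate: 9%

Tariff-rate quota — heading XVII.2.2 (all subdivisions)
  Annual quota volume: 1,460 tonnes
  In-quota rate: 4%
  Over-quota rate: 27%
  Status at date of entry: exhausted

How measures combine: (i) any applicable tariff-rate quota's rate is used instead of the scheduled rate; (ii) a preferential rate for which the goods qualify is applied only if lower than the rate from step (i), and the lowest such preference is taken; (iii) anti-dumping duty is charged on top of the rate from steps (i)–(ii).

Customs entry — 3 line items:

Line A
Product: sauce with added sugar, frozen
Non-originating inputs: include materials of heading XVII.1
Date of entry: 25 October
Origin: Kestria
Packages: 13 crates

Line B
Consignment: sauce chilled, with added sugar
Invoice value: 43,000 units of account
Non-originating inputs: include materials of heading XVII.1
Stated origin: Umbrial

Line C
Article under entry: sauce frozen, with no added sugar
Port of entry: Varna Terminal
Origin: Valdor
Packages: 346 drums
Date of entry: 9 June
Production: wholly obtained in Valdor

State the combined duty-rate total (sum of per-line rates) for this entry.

Line A: sauce → XVII.1; frozen → XVII.1.3; with added sugar → XVII.1.3.2. Scheduled 32%. Kestria agreement on XVII.1.3: CTH not met; anti-dumping (Kestria, XVII.1.3): +14%; total 32% + 14% = 46%. → 46%.
Line B: sauce → XVII.1; chilled → XVII.1.1; with added sugar → XVII.1.1.1. Scheduled 19%. Umbrial agreement on XVII.1.3.1: XVII.1.1.1 not covered. → 19%.
Line C: sauce → XVII.1; frozen → XVII.1.3; with no added sugar → XVII.1.3.1. Scheduled 11%. Valdor agreement on XVII.1.1.2: XVII.1.3.1 not covered. → 11%.
Sum: 46% + 19% + 11% = 76%.

76%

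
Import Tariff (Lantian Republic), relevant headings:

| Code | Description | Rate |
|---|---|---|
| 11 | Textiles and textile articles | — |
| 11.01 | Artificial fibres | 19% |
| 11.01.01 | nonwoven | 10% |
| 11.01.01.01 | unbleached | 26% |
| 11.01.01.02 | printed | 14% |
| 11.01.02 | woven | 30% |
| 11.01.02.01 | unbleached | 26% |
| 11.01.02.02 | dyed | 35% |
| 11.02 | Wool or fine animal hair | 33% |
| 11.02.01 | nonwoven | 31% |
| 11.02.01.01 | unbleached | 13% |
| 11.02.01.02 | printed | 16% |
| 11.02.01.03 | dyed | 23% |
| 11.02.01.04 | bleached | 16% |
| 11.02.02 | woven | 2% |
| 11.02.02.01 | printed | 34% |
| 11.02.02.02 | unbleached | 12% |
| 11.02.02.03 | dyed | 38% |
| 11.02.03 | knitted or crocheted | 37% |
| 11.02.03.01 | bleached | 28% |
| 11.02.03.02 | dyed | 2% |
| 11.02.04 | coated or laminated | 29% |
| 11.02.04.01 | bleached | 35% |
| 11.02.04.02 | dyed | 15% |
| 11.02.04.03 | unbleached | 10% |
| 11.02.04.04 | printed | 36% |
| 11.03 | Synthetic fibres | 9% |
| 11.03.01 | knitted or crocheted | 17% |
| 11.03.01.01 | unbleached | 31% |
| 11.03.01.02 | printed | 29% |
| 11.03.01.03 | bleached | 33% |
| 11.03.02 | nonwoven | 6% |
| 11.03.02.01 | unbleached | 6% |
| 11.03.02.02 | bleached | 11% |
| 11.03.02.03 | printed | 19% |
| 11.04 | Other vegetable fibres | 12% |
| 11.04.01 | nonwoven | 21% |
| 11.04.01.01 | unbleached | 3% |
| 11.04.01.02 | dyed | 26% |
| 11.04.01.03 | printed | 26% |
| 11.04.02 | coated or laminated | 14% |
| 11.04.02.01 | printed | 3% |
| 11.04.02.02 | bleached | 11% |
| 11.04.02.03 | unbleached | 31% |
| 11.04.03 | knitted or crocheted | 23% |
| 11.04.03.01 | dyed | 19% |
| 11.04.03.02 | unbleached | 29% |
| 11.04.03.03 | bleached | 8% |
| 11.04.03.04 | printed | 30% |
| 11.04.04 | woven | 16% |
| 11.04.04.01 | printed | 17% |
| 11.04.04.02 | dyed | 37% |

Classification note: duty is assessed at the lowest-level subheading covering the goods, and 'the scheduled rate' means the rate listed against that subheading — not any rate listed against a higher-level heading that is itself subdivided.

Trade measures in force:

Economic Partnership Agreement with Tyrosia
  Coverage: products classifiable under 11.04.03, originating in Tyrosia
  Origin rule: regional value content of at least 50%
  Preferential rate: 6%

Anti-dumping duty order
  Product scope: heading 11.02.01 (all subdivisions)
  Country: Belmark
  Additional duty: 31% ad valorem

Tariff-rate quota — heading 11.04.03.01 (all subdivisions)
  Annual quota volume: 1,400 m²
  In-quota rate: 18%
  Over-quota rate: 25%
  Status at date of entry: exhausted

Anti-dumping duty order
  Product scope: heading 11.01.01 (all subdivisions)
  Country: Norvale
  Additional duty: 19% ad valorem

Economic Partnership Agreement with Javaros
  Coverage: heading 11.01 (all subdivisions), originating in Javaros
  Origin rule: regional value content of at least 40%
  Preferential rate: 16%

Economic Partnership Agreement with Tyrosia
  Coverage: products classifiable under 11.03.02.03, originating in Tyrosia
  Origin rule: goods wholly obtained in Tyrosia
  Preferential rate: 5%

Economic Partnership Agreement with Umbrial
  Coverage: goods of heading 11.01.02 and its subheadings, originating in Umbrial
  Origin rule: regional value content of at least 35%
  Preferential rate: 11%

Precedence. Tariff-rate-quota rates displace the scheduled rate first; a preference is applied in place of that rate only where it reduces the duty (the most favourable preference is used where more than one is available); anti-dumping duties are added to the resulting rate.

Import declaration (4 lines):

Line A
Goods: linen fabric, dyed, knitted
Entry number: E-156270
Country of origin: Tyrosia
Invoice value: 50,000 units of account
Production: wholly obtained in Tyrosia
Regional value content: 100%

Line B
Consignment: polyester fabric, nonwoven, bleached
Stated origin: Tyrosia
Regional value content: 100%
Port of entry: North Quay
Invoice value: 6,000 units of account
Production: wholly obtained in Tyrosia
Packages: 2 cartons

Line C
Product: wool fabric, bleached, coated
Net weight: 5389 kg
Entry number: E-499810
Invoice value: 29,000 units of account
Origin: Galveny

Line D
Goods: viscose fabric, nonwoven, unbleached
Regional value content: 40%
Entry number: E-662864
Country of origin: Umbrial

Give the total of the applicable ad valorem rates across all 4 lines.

78%

Line A: linen → 11.04; knitted → 11.04.03; dyed → 11.04.03.01. Scheduled 19%. quota on 11.04.03.01 exhausted → over-quota 25%; Tyrosia agreement on 11.04.03: RVC ≥ 50% → 6% available; Tyrosia agreement on 11.03.02.03: 11.04.03.01 not covered; preferential 6%. → 6%.
Line B: polyester → 11.03; nonwoven → 11.03.02; bleached → 11.03.02.02. Scheduled 11%. Tyrosia agreement on 11.04.03: 11.03.02.02 not covered; Tyrosia agreement on 11.03.02.03: 11.03.02.02 not covered. → 11%.
Line C: wool → 11.02; coated → 11.02.04; bleached → 11.02.04.01. Scheduled 35%. No special measure applies. → 35%.
Line D: viscose → 11.01; nonwoven → 11.01.01; unbleached → 11.01.01.01. Scheduled 26%. Umbrial agreement on 11.01.02: 11.01.01.01 not covered. → 26%.
Sum: 6% + 11% + 35% + 26% = 78%.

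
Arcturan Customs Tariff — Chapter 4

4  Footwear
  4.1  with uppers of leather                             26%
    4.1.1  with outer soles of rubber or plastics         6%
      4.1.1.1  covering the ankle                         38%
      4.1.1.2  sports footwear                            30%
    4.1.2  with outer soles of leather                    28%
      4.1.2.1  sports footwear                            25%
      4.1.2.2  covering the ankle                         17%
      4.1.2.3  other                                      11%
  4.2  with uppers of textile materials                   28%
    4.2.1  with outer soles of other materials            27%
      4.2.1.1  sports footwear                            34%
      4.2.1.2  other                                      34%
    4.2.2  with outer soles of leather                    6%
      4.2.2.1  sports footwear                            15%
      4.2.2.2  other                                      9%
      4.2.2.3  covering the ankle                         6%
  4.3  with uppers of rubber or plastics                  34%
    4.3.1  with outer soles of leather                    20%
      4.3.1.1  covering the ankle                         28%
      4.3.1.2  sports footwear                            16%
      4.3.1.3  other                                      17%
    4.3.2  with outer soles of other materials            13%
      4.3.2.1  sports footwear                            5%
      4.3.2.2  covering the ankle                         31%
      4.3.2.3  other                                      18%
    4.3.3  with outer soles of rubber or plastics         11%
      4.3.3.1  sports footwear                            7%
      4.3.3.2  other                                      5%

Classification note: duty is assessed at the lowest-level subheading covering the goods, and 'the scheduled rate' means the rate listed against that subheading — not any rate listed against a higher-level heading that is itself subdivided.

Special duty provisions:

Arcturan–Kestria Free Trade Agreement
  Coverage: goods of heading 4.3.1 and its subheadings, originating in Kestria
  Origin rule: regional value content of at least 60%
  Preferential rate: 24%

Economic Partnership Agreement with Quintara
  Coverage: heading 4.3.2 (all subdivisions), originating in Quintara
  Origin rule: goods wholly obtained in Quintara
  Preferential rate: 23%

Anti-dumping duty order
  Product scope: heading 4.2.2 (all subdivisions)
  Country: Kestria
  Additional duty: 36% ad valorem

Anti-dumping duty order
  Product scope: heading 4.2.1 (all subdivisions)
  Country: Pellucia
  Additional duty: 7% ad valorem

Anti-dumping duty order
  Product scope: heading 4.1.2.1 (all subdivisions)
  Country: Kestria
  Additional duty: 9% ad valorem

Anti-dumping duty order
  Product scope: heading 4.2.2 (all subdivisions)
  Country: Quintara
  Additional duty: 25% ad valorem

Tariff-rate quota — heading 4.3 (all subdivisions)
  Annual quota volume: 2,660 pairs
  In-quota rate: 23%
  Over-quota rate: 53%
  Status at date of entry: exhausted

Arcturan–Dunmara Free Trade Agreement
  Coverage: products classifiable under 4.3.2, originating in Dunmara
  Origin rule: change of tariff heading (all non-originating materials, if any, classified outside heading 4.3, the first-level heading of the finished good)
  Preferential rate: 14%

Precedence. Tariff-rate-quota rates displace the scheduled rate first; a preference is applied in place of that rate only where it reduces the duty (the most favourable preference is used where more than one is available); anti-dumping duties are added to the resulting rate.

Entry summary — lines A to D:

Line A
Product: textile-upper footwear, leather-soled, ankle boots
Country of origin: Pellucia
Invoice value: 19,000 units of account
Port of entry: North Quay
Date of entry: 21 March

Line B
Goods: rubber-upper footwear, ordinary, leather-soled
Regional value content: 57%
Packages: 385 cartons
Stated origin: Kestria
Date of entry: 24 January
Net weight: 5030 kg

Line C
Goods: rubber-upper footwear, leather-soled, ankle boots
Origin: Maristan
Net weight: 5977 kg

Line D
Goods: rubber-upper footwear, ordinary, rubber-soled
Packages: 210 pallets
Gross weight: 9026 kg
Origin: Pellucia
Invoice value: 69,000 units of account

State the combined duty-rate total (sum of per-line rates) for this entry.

Line A: textile-upper → 4.2; leather-soled → 4.2.2; ankle boots → 4.2.2.3. Scheduled 6%. No special measure applies. → 6%.
Line B: rubber-upper → 4.3; leather-soled → 4.3.1; ordinary → 4.3.1.3. Scheduled 17%. quota on 4.3 exhausted → over-quota 53%; Kestria agreement on 4.3.1: RVC < 60%. → 53%.
Line C: rubber-upper → 4.3; leather-soled → 4.3.1; ankle boots → 4.3.1.1. Scheduled 28%. quota on 4.3 exhausted → over-quota 53%. → 53%.
Line D: rubber-upper → 4.3; rubber-soled → 4.3.3; ordinary → 4.3.3.2. Scheduled 5%. quota on 4.3 exhausted → over-quota 53%. → 53%.
Sum: 6% + 53% + 53% + 53% = 165%.

165%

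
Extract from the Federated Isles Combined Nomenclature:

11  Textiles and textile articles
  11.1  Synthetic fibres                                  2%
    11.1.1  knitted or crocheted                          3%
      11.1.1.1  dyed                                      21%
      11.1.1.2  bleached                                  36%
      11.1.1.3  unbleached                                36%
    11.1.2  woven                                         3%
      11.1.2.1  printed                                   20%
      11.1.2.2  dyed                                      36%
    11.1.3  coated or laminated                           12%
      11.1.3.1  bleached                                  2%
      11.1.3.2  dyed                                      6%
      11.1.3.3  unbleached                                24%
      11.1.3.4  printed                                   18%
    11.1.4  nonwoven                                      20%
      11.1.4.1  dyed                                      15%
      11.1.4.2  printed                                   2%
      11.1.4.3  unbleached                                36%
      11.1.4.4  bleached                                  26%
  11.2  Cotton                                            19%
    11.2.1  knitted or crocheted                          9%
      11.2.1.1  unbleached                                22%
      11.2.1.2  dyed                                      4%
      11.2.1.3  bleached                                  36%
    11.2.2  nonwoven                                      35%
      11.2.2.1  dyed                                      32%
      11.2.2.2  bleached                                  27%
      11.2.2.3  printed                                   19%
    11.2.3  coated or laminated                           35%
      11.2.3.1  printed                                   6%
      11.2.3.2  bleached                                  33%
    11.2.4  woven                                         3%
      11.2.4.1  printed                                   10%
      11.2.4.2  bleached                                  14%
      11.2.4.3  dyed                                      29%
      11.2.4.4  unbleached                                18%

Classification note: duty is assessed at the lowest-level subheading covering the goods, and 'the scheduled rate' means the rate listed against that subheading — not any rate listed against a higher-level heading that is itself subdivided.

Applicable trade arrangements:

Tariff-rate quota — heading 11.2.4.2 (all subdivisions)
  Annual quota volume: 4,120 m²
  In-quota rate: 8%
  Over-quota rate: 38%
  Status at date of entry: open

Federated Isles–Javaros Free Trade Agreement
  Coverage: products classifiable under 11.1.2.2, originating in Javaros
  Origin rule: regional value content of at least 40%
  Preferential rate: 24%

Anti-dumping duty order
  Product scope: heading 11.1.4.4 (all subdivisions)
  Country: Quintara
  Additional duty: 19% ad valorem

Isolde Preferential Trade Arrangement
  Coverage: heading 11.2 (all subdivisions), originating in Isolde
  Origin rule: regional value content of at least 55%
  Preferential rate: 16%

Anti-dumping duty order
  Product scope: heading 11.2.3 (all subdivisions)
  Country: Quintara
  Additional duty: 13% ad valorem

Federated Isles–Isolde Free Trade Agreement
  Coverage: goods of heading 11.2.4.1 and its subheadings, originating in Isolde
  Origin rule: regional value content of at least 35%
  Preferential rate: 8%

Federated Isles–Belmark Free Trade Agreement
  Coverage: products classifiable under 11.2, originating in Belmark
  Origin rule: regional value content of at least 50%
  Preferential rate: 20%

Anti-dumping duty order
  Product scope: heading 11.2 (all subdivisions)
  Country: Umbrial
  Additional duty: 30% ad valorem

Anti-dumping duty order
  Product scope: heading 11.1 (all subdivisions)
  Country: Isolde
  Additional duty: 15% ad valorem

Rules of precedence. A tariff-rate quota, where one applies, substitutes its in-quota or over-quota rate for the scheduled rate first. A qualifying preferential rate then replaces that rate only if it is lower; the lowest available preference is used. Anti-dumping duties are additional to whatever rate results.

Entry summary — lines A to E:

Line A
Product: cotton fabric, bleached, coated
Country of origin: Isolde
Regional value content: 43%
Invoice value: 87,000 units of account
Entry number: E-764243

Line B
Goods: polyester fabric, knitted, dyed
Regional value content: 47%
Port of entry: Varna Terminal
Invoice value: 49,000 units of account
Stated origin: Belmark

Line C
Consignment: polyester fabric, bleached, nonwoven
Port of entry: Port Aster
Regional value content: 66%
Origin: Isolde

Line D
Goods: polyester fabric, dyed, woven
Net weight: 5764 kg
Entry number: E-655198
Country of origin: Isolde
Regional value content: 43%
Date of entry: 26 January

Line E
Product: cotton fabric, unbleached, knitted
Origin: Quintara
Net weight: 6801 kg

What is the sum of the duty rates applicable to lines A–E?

168%

Line A: cotton → 11.2; coated → 11.2.3; bleached → 11.2.3.2. Scheduled 33%. Isolde agreement on 11.2: RVC < 55%; Isolde agreement on 11.2.4.1: 11.2.3.2 not covered. → 33%.
Line B: polyester → 11.1; knitted → 11.1.1; dyed → 11.1.1.1. Scheduled 21%. Belmark agreement on 11.2: 11.1.1.1 not covered. → 21%.
Line C: polyester → 11.1; nonwoven → 11.1.4; bleached → 11.1.4.4. Scheduled 26%. Isolde agreement on 11.2: 11.1.4.4 not covered; Isolde agreement on 11.2.4.1: 11.1.4.4 not covered; anti-dumping (Isolde, 11.1): +15%; total 26% + 15% = 41%. → 41%.
Line D: polyester → 11.1; woven → 11.1.2; dyed → 11.1.2.2. Scheduled 36%. Isolde agreement on 11.2: 11.1.2.2 not covered; Isolde agreement on 11.2.4.1: 11.1.2.2 not covered; anti-dumping (Isolde, 11.1): +15%; total 36% + 15% = 51%. → 51%.
Line E: cotton → 11.2; knitted → 11.2.1; unbleached → 11.2.1.1. Scheduled 22%. No special measure applies. → 22%.
Sum: 33% + 21% + 41% + 51% + 22% = 168%.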